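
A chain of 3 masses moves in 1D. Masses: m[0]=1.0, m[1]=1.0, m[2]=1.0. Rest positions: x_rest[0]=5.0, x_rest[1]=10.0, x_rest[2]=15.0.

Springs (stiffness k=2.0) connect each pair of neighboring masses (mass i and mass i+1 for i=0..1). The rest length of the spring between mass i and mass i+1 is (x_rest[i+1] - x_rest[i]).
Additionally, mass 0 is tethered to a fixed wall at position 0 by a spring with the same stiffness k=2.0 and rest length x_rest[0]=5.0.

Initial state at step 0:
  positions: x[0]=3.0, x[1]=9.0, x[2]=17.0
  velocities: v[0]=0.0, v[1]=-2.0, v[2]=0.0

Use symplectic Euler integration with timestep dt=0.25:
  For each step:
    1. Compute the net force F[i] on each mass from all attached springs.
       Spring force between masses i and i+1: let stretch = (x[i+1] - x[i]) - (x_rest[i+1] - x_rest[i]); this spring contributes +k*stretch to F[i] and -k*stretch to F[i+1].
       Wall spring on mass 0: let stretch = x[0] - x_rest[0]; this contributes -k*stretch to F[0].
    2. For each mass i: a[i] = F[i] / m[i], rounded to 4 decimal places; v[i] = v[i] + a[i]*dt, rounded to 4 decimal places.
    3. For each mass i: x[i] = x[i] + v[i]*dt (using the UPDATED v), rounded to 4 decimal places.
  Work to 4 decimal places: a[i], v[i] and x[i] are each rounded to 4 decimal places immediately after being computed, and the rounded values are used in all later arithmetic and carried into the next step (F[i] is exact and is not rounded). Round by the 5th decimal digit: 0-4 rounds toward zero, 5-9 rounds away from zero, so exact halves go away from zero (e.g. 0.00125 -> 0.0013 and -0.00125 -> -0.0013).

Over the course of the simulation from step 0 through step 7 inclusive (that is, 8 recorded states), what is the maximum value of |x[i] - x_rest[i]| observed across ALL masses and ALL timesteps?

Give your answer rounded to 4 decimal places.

Answer: 3.1294

Derivation:
Step 0: x=[3.0000 9.0000 17.0000] v=[0.0000 -2.0000 0.0000]
Step 1: x=[3.3750 8.7500 16.6250] v=[1.5000 -1.0000 -1.5000]
Step 2: x=[4.0000 8.8125 15.8906] v=[2.5000 0.2500 -2.9375]
Step 3: x=[4.7266 9.1582 14.8965] v=[2.9063 1.3828 -3.9766]
Step 4: x=[5.4163 9.6673 13.8101] v=[2.7588 2.0362 -4.3458]
Step 5: x=[5.9604 10.1628 12.8308] v=[2.1762 1.9821 -3.9172]
Step 6: x=[6.2847 10.4665 12.1430] v=[1.2972 1.2149 -2.7512]
Step 7: x=[6.3462 10.4571 11.8706] v=[0.2458 -0.0378 -1.0895]
Max displacement = 3.1294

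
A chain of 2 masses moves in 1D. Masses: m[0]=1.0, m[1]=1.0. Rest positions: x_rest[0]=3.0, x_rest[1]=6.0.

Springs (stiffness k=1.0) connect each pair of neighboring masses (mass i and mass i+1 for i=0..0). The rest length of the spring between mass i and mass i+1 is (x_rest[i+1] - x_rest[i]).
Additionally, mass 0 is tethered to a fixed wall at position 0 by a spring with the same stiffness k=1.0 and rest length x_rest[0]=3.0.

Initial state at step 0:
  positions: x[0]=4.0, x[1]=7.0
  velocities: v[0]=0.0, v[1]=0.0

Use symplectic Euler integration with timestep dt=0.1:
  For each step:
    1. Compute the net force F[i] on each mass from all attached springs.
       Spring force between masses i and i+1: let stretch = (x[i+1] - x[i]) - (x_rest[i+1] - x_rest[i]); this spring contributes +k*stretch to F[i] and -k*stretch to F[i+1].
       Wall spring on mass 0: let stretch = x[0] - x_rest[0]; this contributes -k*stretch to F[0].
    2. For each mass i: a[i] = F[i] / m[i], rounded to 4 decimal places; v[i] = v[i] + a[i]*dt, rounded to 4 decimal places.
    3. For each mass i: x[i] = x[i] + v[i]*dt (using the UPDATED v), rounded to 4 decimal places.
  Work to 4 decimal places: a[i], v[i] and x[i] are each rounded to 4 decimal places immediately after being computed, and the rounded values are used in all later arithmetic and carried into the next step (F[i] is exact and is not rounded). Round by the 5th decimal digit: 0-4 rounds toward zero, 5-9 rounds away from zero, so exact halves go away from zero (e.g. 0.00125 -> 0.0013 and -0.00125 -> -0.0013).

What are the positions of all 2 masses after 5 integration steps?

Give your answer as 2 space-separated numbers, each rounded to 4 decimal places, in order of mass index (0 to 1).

Step 0: x=[4.0000 7.0000] v=[0.0000 0.0000]
Step 1: x=[3.9900 7.0000] v=[-0.1000 0.0000]
Step 2: x=[3.9702 6.9999] v=[-0.1980 -0.0010]
Step 3: x=[3.9410 6.9995] v=[-0.2921 -0.0040]
Step 4: x=[3.9030 6.9985] v=[-0.3804 -0.0099]
Step 5: x=[3.8569 6.9966] v=[-0.4612 -0.0195]

Answer: 3.8569 6.9966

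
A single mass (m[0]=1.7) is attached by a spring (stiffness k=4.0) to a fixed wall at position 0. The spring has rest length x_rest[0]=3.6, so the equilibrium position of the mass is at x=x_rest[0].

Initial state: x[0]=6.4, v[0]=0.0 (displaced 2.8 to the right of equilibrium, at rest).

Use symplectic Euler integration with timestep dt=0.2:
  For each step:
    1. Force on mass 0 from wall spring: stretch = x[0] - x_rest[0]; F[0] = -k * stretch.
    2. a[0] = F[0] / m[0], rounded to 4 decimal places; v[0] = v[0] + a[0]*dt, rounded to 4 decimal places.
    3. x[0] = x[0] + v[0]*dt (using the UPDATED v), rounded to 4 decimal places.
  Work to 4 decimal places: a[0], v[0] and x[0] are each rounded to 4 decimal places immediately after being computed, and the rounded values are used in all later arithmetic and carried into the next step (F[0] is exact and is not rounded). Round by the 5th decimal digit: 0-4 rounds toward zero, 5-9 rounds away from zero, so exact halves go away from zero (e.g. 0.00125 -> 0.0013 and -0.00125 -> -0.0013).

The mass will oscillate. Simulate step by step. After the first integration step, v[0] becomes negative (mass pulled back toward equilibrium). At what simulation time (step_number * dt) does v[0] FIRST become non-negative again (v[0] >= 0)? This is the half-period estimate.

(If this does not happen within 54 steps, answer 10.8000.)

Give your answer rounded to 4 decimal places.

Answer: 2.2000

Derivation:
Step 0: x=[6.4000] v=[0.0000]
Step 1: x=[6.1365] v=[-1.3176]
Step 2: x=[5.6343] v=[-2.5112]
Step 3: x=[4.9406] v=[-3.4685]
Step 4: x=[4.1207] v=[-4.0994]
Step 5: x=[3.2518] v=[-4.3444]
Step 6: x=[2.4157] v=[-4.1805]
Step 7: x=[1.6911] v=[-3.6232]
Step 8: x=[1.1461] v=[-2.7249]
Step 9: x=[0.8321] v=[-1.5701]
Step 10: x=[0.7786] v=[-0.2676]
Step 11: x=[0.9906] v=[1.0601]
First v>=0 after going negative at step 11, time=2.2000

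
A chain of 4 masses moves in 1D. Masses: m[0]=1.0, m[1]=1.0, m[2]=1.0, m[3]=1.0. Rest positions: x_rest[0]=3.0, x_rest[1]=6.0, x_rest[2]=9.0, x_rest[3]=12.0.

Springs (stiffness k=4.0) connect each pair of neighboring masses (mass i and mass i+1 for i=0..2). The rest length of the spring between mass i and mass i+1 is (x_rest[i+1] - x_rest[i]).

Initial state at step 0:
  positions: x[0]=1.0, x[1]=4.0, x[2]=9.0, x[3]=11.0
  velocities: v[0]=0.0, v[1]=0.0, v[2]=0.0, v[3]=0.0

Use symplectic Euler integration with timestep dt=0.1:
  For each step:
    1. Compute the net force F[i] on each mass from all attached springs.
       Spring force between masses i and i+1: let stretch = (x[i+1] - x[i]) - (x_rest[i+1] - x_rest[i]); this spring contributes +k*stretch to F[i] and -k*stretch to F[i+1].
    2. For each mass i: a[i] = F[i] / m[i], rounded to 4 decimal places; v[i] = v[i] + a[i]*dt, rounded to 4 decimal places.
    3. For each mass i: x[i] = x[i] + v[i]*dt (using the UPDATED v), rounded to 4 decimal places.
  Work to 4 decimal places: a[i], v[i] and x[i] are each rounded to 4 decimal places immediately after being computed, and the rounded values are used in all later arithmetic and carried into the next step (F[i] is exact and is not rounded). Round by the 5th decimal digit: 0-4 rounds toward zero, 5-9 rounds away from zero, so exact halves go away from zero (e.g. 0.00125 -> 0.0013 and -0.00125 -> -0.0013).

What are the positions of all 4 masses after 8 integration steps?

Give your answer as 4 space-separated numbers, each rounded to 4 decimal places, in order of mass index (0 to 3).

Step 0: x=[1.0000 4.0000 9.0000 11.0000] v=[0.0000 0.0000 0.0000 0.0000]
Step 1: x=[1.0000 4.0800 8.8800 11.0400] v=[0.0000 0.8000 -1.2000 0.4000]
Step 2: x=[1.0032 4.2288 8.6544 11.1136] v=[0.0320 1.4880 -2.2560 0.7360]
Step 3: x=[1.0154 4.4256 8.3501 11.2088] v=[0.1222 1.9680 -3.0426 0.9523]
Step 4: x=[1.0440 4.6430 8.0032 11.3097] v=[0.2863 2.1737 -3.4689 1.0088]
Step 5: x=[1.0966 4.8508 7.6542 11.3983] v=[0.5259 2.0782 -3.4904 0.8862]
Step 6: x=[1.1794 5.0206 7.3428 11.4572] v=[0.8276 1.6979 -3.1141 0.5886]
Step 7: x=[1.2958 5.1296 7.1031 11.4715] v=[1.1641 1.0903 -2.3972 0.1428]
Step 8: x=[1.4456 5.1642 6.9592 11.4310] v=[1.4976 0.3462 -1.4392 -0.4046]

Answer: 1.4456 5.1642 6.9592 11.4310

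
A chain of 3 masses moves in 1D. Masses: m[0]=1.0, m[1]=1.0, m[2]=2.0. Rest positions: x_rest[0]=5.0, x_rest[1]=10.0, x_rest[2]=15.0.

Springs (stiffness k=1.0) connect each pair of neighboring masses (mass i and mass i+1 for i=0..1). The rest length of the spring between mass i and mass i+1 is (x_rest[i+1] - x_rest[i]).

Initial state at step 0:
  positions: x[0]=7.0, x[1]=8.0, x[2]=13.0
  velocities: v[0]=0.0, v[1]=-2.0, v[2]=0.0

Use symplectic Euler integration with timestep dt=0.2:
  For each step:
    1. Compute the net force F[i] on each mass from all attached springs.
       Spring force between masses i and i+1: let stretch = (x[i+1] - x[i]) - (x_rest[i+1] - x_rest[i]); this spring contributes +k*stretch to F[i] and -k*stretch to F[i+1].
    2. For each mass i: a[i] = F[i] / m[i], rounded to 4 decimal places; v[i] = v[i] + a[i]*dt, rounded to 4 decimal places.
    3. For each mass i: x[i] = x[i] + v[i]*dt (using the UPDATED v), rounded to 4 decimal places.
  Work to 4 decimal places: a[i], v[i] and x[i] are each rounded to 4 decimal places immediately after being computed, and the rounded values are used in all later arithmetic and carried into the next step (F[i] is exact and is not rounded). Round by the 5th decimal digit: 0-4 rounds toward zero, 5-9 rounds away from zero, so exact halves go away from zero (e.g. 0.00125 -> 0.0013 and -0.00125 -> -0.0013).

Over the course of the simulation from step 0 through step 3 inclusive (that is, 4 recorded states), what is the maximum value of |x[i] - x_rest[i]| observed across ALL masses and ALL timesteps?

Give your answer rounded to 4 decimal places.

Answer: 2.3072

Derivation:
Step 0: x=[7.0000 8.0000 13.0000] v=[0.0000 -2.0000 0.0000]
Step 1: x=[6.8400 7.7600 13.0000] v=[-0.8000 -1.2000 0.0000]
Step 2: x=[6.5168 7.6928 12.9952] v=[-1.6160 -0.3360 -0.0240]
Step 3: x=[6.0406 7.7907 12.9844] v=[-2.3808 0.4893 -0.0542]
Max displacement = 2.3072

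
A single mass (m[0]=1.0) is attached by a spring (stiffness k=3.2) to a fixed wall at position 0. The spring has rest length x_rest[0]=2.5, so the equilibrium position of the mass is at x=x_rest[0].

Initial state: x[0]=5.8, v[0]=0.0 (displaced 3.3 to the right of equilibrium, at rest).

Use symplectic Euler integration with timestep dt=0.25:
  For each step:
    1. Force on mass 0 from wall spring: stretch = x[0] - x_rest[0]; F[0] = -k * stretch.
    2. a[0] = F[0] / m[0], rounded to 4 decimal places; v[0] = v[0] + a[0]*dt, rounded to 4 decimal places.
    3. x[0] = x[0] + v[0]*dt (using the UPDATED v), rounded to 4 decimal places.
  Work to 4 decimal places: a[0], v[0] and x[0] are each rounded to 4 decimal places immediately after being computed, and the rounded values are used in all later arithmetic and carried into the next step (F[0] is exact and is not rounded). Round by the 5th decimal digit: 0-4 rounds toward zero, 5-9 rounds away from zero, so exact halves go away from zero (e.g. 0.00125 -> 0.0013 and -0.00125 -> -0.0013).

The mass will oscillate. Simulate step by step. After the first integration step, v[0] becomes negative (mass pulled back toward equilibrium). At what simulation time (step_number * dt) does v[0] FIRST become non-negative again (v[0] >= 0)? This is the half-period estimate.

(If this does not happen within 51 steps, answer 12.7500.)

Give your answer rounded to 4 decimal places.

Step 0: x=[5.8000] v=[0.0000]
Step 1: x=[5.1400] v=[-2.6400]
Step 2: x=[3.9520] v=[-4.7520]
Step 3: x=[2.4736] v=[-5.9136]
Step 4: x=[1.0005] v=[-5.8925]
Step 5: x=[-0.1727] v=[-4.6929]
Step 6: x=[-0.8114] v=[-2.5548]
Step 7: x=[-0.7878] v=[0.0943]
First v>=0 after going negative at step 7, time=1.7500

Answer: 1.7500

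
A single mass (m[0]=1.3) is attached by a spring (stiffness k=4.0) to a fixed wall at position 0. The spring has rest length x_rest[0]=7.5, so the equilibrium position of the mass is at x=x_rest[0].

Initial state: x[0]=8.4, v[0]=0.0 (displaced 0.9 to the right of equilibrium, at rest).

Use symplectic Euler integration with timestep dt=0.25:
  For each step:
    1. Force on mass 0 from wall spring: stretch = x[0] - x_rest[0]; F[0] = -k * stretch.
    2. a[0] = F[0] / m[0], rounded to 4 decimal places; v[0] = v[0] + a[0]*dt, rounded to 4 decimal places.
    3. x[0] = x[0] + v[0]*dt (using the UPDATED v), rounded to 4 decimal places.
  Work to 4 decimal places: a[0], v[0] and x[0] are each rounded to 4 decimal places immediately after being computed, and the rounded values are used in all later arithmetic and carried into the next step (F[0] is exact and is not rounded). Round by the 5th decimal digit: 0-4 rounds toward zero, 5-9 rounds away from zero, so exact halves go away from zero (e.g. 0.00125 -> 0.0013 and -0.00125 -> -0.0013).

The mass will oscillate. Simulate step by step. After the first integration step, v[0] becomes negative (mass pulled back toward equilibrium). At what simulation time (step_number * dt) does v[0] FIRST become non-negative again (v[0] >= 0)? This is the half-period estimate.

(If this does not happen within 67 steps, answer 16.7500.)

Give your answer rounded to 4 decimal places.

Step 0: x=[8.4000] v=[0.0000]
Step 1: x=[8.2269] v=[-0.6923]
Step 2: x=[7.9140] v=[-1.2515]
Step 3: x=[7.5215] v=[-1.5700]
Step 4: x=[7.1249] v=[-1.5866]
Step 5: x=[6.8004] v=[-1.2981]
Step 6: x=[6.6104] v=[-0.7600]
Step 7: x=[6.5915] v=[-0.0757]
Step 8: x=[6.7473] v=[0.6232]
First v>=0 after going negative at step 8, time=2.0000

Answer: 2.0000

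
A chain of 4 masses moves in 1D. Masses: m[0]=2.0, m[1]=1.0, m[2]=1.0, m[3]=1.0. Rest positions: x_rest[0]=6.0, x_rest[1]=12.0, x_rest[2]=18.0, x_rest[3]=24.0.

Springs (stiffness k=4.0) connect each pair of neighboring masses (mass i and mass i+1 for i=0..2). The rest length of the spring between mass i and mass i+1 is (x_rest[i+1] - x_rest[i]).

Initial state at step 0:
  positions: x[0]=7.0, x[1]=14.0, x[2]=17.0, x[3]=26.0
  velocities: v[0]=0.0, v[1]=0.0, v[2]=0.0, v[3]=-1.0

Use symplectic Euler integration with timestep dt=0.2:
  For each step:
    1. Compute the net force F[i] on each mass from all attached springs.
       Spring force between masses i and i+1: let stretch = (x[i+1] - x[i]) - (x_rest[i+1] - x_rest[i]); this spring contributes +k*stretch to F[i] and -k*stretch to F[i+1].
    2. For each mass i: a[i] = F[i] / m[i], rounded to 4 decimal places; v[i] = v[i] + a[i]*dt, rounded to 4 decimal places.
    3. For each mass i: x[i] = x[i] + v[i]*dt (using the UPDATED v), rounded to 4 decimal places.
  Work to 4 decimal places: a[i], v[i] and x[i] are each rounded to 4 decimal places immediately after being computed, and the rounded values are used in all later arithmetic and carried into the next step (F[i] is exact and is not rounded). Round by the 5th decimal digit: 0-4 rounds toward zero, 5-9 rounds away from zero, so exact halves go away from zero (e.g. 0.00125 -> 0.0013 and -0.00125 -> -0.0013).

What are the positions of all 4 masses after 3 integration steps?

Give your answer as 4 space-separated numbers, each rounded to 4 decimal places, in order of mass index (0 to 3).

Answer: 7.2263 11.8051 20.4673 23.6751

Derivation:
Step 0: x=[7.0000 14.0000 17.0000 26.0000] v=[0.0000 0.0000 0.0000 -1.0000]
Step 1: x=[7.0800 13.3600 17.9600 25.3200] v=[0.4000 -3.2000 4.8000 -3.4000]
Step 2: x=[7.1824 12.4512 19.3616 24.4224] v=[0.5120 -4.5440 7.0080 -4.4880]
Step 3: x=[7.2263 11.8051 20.4673 23.6751] v=[0.2195 -3.2307 5.5283 -3.7366]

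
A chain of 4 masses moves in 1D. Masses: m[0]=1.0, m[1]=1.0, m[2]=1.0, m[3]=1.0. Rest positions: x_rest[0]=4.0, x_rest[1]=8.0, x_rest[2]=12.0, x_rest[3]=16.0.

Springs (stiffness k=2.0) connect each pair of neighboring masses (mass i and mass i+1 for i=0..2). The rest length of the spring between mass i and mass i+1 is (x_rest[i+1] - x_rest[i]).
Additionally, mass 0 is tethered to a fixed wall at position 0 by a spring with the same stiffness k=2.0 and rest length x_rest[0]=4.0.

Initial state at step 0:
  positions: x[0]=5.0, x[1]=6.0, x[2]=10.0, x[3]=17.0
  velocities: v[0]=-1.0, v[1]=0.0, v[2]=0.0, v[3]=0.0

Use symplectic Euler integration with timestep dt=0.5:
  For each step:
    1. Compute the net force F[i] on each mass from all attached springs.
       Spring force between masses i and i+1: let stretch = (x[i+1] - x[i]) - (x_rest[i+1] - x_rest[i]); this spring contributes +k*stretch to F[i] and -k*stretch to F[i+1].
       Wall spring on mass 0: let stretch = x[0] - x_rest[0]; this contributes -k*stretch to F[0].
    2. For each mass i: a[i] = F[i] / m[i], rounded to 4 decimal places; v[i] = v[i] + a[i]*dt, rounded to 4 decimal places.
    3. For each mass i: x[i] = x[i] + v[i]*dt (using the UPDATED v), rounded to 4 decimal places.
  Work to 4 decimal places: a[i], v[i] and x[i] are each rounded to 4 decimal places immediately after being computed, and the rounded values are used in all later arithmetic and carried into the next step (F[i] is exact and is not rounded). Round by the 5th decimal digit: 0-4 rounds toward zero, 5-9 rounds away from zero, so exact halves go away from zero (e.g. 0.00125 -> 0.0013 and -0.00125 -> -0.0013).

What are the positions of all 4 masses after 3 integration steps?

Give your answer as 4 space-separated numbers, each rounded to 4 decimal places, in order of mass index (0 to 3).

Answer: 3.0000 8.1250 12.7500 14.0000

Derivation:
Step 0: x=[5.0000 6.0000 10.0000 17.0000] v=[-1.0000 0.0000 0.0000 0.0000]
Step 1: x=[2.5000 7.5000 11.5000 15.5000] v=[-5.0000 3.0000 3.0000 -3.0000]
Step 2: x=[1.2500 8.5000 13.0000 14.0000] v=[-2.5000 2.0000 3.0000 -3.0000]
Step 3: x=[3.0000 8.1250 12.7500 14.0000] v=[3.5000 -0.7500 -0.5000 0.0000]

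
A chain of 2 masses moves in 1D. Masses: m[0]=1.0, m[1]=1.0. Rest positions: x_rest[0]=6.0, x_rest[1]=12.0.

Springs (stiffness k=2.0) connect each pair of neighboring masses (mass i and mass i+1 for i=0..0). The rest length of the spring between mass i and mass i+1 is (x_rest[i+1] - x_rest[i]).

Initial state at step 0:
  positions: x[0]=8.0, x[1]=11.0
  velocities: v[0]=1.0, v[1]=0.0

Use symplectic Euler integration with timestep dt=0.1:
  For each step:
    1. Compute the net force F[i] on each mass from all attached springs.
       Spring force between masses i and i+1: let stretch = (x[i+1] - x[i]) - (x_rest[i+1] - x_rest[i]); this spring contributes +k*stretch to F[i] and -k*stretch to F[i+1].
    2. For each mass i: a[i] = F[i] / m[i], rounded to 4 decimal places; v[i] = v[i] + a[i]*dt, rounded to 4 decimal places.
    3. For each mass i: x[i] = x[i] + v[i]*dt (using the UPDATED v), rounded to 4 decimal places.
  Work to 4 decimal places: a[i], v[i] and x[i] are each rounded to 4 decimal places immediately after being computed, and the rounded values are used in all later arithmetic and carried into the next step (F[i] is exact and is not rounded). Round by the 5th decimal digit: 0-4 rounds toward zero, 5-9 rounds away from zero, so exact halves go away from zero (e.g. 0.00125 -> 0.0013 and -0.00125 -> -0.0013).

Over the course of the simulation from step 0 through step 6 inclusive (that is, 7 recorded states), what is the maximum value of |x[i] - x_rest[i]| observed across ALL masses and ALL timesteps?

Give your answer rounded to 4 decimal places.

Step 0: x=[8.0000 11.0000] v=[1.0000 0.0000]
Step 1: x=[8.0400 11.0600] v=[0.4000 0.6000]
Step 2: x=[8.0204 11.1796] v=[-0.1960 1.1960]
Step 3: x=[7.9440 11.3560] v=[-0.7642 1.7642]
Step 4: x=[7.8158 11.5842] v=[-1.2818 2.2818]
Step 5: x=[7.6430 11.8570] v=[-1.7281 2.7281]
Step 6: x=[7.4345 12.1655] v=[-2.0853 3.0853]
Max displacement = 2.0400

Answer: 2.0400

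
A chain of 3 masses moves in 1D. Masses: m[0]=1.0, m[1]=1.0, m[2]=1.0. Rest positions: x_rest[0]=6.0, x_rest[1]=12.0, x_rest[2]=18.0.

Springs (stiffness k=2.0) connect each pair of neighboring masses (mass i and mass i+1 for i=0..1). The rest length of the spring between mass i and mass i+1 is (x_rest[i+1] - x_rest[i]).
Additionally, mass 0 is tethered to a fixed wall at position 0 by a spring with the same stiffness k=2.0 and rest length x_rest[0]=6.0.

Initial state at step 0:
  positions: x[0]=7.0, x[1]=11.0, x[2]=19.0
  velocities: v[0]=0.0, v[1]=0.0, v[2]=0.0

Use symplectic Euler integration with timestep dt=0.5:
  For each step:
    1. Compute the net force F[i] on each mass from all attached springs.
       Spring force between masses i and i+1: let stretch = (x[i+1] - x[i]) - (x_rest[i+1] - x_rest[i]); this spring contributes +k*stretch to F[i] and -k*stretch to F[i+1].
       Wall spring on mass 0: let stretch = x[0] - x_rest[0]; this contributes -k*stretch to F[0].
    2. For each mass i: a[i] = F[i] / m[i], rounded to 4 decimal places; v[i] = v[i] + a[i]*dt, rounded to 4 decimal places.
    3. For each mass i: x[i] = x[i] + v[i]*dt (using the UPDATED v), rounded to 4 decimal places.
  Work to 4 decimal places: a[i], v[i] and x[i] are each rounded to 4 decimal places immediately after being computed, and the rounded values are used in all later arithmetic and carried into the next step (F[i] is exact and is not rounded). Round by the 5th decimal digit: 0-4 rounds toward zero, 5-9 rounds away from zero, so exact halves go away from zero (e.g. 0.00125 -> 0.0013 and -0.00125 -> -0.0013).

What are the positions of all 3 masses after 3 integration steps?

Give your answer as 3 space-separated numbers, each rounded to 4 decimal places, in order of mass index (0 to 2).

Answer: 6.3750 12.0000 18.1250

Derivation:
Step 0: x=[7.0000 11.0000 19.0000] v=[0.0000 0.0000 0.0000]
Step 1: x=[5.5000 13.0000 18.0000] v=[-3.0000 4.0000 -2.0000]
Step 2: x=[5.0000 13.7500 17.5000] v=[-1.0000 1.5000 -1.0000]
Step 3: x=[6.3750 12.0000 18.1250] v=[2.7500 -3.5000 1.2500]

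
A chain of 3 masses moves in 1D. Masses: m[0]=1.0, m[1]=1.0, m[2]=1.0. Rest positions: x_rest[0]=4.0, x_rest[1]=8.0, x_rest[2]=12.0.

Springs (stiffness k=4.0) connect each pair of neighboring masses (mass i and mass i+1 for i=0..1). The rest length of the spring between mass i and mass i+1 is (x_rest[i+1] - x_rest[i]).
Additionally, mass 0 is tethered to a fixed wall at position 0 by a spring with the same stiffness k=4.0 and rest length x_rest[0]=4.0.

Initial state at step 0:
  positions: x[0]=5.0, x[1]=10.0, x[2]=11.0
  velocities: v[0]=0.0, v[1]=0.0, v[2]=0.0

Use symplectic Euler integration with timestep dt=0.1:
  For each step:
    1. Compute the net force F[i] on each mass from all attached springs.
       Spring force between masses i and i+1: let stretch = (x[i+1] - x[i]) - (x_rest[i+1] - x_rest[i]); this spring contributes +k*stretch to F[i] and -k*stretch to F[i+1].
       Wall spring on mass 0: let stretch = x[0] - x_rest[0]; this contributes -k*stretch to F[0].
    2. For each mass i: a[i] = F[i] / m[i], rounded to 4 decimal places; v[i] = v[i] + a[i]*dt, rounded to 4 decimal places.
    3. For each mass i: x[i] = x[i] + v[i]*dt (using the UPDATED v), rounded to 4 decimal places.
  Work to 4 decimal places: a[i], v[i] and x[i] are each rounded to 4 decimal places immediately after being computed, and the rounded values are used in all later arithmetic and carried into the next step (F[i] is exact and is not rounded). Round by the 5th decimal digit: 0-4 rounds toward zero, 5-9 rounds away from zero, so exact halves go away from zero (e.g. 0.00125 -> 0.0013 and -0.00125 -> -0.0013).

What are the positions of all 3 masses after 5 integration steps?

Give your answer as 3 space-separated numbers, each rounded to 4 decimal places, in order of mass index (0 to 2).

Answer: 4.8084 8.1592 12.4392

Derivation:
Step 0: x=[5.0000 10.0000 11.0000] v=[0.0000 0.0000 0.0000]
Step 1: x=[5.0000 9.8400 11.1200] v=[0.0000 -1.6000 1.2000]
Step 2: x=[4.9936 9.5376 11.3488] v=[-0.0640 -3.0240 2.2880]
Step 3: x=[4.9692 9.1259 11.6652] v=[-0.2438 -4.1171 3.1635]
Step 4: x=[4.9123 8.6495 12.0400] v=[-0.5688 -4.7641 3.7478]
Step 5: x=[4.8084 8.1592 12.4392] v=[-1.0388 -4.9028 3.9916]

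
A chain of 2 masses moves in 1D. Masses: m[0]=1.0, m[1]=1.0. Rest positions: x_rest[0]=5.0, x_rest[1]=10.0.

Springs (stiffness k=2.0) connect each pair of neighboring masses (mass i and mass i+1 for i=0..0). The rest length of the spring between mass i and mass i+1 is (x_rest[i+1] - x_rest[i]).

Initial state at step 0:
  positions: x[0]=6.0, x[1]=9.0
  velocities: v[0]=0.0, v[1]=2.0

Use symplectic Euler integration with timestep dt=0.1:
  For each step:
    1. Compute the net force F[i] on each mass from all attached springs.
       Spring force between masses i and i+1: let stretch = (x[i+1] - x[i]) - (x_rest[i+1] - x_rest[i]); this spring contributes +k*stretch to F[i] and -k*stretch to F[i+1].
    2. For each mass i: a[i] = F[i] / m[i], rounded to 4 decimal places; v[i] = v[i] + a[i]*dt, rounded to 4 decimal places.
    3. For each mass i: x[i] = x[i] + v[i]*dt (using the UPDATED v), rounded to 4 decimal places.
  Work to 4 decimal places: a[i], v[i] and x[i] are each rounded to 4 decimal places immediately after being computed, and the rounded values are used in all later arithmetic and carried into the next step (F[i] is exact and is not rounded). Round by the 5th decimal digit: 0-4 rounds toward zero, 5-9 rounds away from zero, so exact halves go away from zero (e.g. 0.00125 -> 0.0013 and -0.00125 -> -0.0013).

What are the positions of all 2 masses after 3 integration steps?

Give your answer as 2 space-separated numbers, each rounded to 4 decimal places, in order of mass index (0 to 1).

Answer: 5.7838 9.8162

Derivation:
Step 0: x=[6.0000 9.0000] v=[0.0000 2.0000]
Step 1: x=[5.9600 9.2400] v=[-0.4000 2.4000]
Step 2: x=[5.8856 9.5144] v=[-0.7440 2.7440]
Step 3: x=[5.7838 9.8162] v=[-1.0182 3.0182]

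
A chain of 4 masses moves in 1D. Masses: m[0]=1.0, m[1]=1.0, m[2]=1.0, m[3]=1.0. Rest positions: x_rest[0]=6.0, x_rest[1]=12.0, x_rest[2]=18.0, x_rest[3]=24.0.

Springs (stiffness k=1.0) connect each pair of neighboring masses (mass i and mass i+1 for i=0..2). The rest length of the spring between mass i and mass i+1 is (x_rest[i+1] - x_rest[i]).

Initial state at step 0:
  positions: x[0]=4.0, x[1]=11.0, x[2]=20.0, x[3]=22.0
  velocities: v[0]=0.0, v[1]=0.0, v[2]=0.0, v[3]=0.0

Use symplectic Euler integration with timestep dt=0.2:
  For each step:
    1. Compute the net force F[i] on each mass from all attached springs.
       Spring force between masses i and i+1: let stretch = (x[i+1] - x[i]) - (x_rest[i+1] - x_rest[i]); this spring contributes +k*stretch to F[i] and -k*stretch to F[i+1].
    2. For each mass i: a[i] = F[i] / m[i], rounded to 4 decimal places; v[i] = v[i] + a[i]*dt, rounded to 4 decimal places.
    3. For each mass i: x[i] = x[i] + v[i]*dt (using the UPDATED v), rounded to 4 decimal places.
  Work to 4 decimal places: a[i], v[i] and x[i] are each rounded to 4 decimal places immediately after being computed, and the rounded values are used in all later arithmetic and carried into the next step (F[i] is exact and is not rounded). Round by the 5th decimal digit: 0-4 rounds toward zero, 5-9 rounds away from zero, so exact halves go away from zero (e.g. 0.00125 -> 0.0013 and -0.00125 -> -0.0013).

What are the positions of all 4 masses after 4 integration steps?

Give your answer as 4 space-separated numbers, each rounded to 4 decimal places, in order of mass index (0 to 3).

Answer: 4.4192 11.5779 17.6532 23.3497

Derivation:
Step 0: x=[4.0000 11.0000 20.0000 22.0000] v=[0.0000 0.0000 0.0000 0.0000]
Step 1: x=[4.0400 11.0800 19.7200 22.1600] v=[0.2000 0.4000 -1.4000 0.8000]
Step 2: x=[4.1216 11.2240 19.1920 22.4624] v=[0.4080 0.7200 -2.6400 1.5120]
Step 3: x=[4.2473 11.4026 18.4761 22.8740] v=[0.6285 0.8931 -3.5795 2.0579]
Step 4: x=[4.4192 11.5779 17.6532 23.3497] v=[0.8596 0.8767 -4.1146 2.3783]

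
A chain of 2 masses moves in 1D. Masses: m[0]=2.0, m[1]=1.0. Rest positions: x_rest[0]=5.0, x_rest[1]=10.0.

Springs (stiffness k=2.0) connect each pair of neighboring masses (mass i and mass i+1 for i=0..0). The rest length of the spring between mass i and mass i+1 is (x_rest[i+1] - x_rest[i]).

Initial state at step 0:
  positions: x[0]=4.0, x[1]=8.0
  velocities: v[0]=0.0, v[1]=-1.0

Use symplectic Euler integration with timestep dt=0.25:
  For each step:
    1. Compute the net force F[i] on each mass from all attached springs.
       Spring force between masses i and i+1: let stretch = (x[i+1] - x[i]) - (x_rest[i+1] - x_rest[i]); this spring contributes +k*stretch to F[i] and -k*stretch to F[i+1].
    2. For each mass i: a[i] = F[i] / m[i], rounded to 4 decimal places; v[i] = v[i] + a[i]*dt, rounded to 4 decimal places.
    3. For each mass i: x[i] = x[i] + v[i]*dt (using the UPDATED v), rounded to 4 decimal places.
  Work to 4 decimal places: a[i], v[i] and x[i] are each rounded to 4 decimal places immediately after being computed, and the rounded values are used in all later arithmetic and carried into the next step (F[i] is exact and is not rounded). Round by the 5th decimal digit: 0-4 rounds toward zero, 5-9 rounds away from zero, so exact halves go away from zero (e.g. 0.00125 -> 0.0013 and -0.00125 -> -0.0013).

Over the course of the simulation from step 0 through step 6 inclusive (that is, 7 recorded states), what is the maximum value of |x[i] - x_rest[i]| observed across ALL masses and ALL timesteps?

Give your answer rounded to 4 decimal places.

Step 0: x=[4.0000 8.0000] v=[0.0000 -1.0000]
Step 1: x=[3.9375 7.8750] v=[-0.2500 -0.5000]
Step 2: x=[3.8086 7.8828] v=[-0.5156 0.0313]
Step 3: x=[3.6218 8.0064] v=[-0.7471 0.4942]
Step 4: x=[3.3966 8.2069] v=[-0.9010 0.8019]
Step 5: x=[3.1595 8.4311] v=[-0.9484 0.8968]
Step 6: x=[2.9394 8.6214] v=[-0.8805 0.7610]
Max displacement = 2.1250

Answer: 2.1250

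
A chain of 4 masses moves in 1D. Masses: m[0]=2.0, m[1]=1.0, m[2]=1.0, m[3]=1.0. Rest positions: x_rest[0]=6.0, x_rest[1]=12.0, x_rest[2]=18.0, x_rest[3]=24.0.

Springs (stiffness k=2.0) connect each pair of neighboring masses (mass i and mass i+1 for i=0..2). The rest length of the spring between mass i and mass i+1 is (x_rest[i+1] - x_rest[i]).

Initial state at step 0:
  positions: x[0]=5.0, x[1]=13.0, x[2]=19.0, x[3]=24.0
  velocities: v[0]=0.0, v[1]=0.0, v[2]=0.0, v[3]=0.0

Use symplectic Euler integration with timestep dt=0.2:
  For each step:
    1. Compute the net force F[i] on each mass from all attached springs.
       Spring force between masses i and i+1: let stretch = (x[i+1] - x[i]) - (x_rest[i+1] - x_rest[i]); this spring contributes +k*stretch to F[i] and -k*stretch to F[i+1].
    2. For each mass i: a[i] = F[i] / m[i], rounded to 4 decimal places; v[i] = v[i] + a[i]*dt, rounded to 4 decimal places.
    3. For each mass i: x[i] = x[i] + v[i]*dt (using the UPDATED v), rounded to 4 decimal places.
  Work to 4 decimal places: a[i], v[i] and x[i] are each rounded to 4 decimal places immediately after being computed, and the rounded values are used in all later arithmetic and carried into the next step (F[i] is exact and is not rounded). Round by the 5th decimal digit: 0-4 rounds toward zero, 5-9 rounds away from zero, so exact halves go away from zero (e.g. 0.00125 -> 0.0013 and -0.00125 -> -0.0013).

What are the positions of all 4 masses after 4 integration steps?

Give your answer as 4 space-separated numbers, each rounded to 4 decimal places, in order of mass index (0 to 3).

Step 0: x=[5.0000 13.0000 19.0000 24.0000] v=[0.0000 0.0000 0.0000 0.0000]
Step 1: x=[5.0800 12.8400 18.9200 24.0800] v=[0.4000 -0.8000 -0.4000 0.4000]
Step 2: x=[5.2304 12.5456 18.7664 24.2272] v=[0.7520 -1.4720 -0.7680 0.7360]
Step 3: x=[5.4334 12.1636 18.5520 24.4175] v=[1.0150 -1.9098 -1.0720 0.9517]
Step 4: x=[5.6656 11.7543 18.2958 24.6186] v=[1.1610 -2.0465 -1.2812 1.0055]

Answer: 5.6656 11.7543 18.2958 24.6186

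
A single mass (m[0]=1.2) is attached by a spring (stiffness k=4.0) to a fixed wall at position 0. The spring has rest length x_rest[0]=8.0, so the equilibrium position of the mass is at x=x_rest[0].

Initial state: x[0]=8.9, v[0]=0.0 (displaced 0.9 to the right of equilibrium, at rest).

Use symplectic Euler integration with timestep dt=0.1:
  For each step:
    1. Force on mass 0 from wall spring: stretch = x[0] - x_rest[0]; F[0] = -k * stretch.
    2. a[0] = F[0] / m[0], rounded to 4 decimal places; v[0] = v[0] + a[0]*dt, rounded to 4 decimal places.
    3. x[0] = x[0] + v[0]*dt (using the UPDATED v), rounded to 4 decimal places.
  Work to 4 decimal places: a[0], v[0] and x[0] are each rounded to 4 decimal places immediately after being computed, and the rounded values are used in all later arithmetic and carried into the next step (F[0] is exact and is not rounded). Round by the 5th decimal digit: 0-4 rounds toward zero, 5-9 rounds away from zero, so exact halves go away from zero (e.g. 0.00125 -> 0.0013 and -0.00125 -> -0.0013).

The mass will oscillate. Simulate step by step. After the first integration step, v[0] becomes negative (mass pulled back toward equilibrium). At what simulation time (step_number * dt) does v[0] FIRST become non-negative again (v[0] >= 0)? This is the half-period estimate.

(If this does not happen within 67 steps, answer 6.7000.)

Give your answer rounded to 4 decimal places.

Answer: 1.8000

Derivation:
Step 0: x=[8.9000] v=[0.0000]
Step 1: x=[8.8700] v=[-0.3000]
Step 2: x=[8.8110] v=[-0.5900]
Step 3: x=[8.7250] v=[-0.8603]
Step 4: x=[8.6148] v=[-1.1020]
Step 5: x=[8.4841] v=[-1.3069]
Step 6: x=[8.3373] v=[-1.4683]
Step 7: x=[8.1792] v=[-1.5807]
Step 8: x=[8.0152] v=[-1.6404]
Step 9: x=[7.8507] v=[-1.6455]
Step 10: x=[7.6911] v=[-1.5957]
Step 11: x=[7.5418] v=[-1.4927]
Step 12: x=[7.4078] v=[-1.3400]
Step 13: x=[7.2935] v=[-1.1426]
Step 14: x=[7.2028] v=[-0.9071]
Step 15: x=[7.1387] v=[-0.6414]
Step 16: x=[7.1033] v=[-0.3543]
Step 17: x=[7.0978] v=[-0.0554]
Step 18: x=[7.1223] v=[0.2453]
First v>=0 after going negative at step 18, time=1.8000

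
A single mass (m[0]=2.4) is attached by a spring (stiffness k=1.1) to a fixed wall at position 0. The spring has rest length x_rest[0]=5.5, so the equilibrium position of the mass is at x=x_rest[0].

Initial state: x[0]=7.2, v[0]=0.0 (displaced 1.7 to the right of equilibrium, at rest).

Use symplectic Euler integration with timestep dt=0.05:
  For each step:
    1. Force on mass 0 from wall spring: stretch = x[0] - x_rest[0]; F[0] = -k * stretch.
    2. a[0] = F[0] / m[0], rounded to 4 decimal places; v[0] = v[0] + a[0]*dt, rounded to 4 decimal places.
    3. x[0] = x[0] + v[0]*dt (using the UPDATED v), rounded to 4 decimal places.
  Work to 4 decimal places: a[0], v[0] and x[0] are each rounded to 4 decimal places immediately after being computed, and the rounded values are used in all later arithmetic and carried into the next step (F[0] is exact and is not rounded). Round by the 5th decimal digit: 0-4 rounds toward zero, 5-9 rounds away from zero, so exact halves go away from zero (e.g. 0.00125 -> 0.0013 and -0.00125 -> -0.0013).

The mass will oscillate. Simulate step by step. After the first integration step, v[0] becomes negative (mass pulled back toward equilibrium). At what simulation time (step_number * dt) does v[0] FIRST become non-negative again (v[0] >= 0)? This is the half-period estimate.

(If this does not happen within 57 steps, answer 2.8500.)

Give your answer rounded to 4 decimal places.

Answer: 2.8500

Derivation:
Step 0: x=[7.2000] v=[0.0000]
Step 1: x=[7.1981] v=[-0.0390]
Step 2: x=[7.1942] v=[-0.0779]
Step 3: x=[7.1884] v=[-0.1167]
Step 4: x=[7.1806] v=[-0.1554]
Step 5: x=[7.1709] v=[-0.1939]
Step 6: x=[7.1593] v=[-0.2322]
Step 7: x=[7.1458] v=[-0.2702]
Step 8: x=[7.1304] v=[-0.3079]
Step 9: x=[7.1131] v=[-0.3453]
Step 10: x=[7.0940] v=[-0.3823]
Step 11: x=[7.0731] v=[-0.4188]
Step 12: x=[7.0504] v=[-0.4549]
Step 13: x=[7.0259] v=[-0.4904]
Step 14: x=[6.9996] v=[-0.5254]
Step 15: x=[6.9716] v=[-0.5598]
Step 16: x=[6.9419] v=[-0.5935]
Step 17: x=[6.9106] v=[-0.6265]
Step 18: x=[6.8777] v=[-0.6588]
Step 19: x=[6.8432] v=[-0.6904]
Step 20: x=[6.8071] v=[-0.7212]
Step 21: x=[6.7695] v=[-0.7512]
Step 22: x=[6.7305] v=[-0.7803]
Step 23: x=[6.6901] v=[-0.8085]
Step 24: x=[6.6483] v=[-0.8358]
Step 25: x=[6.6052] v=[-0.8621]
Step 26: x=[6.5608] v=[-0.8874]
Step 27: x=[6.5152] v=[-0.9117]
Step 28: x=[6.4685] v=[-0.9350]
Step 29: x=[6.4206] v=[-0.9572]
Step 30: x=[6.3717] v=[-0.9783]
Step 31: x=[6.3218] v=[-0.9983]
Step 32: x=[6.2709] v=[-1.0171]
Step 33: x=[6.2192] v=[-1.0348]
Step 34: x=[6.1666] v=[-1.0513]
Step 35: x=[6.1133] v=[-1.0666]
Step 36: x=[6.0593] v=[-1.0807]
Step 37: x=[6.0046] v=[-1.0935]
Step 38: x=[5.9493] v=[-1.1051]
Step 39: x=[5.8935] v=[-1.1154]
Step 40: x=[5.8373] v=[-1.1244]
Step 41: x=[5.7807] v=[-1.1321]
Step 42: x=[5.7238] v=[-1.1385]
Step 43: x=[5.6666] v=[-1.1436]
Step 44: x=[5.6092] v=[-1.1474]
Step 45: x=[5.5517] v=[-1.1499]
Step 46: x=[5.4941] v=[-1.1511]
Step 47: x=[5.4366] v=[-1.1510]
Step 48: x=[5.3791] v=[-1.1495]
Step 49: x=[5.3218] v=[-1.1467]
Step 50: x=[5.2647] v=[-1.1426]
Step 51: x=[5.2078] v=[-1.1372]
Step 52: x=[5.1513] v=[-1.1305]
Step 53: x=[5.0952] v=[-1.1225]
Step 54: x=[5.0395] v=[-1.1132]
Step 55: x=[4.9844] v=[-1.1026]
Step 56: x=[4.9299] v=[-1.0908]
Step 57: x=[4.8760] v=[-1.0777]
v[0] did not become non-negative within 57 steps; using fallback time=2.8500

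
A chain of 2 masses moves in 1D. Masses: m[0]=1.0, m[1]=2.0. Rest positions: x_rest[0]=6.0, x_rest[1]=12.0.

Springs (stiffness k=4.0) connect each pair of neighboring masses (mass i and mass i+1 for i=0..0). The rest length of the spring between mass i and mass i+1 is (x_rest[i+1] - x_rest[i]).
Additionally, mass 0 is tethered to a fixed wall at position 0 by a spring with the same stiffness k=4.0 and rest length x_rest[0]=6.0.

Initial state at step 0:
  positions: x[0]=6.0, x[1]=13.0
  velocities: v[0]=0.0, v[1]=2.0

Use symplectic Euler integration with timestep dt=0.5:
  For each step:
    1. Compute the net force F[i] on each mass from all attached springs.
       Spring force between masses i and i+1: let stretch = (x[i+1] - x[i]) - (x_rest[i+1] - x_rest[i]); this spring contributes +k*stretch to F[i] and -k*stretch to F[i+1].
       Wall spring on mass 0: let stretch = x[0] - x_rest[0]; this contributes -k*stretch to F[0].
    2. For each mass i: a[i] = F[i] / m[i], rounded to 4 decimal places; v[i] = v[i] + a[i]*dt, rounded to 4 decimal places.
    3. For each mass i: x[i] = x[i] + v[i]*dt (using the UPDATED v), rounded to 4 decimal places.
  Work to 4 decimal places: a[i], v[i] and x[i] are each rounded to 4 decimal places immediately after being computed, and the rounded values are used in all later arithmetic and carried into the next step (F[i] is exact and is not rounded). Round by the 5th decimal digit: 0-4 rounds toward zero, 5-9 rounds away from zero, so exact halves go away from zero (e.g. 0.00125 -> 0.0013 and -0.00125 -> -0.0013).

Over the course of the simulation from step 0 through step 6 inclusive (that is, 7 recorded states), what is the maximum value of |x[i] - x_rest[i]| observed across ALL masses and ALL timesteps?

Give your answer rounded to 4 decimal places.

Answer: 1.8750

Derivation:
Step 0: x=[6.0000 13.0000] v=[0.0000 2.0000]
Step 1: x=[7.0000 13.5000] v=[2.0000 1.0000]
Step 2: x=[7.5000 13.7500] v=[1.0000 0.5000]
Step 3: x=[6.7500 13.8750] v=[-1.5000 0.2500]
Step 4: x=[6.3750 13.4375] v=[-0.7500 -0.8750]
Step 5: x=[6.6875 12.4688] v=[0.6250 -1.9375]
Step 6: x=[6.0938 11.6094] v=[-1.1874 -1.7188]
Max displacement = 1.8750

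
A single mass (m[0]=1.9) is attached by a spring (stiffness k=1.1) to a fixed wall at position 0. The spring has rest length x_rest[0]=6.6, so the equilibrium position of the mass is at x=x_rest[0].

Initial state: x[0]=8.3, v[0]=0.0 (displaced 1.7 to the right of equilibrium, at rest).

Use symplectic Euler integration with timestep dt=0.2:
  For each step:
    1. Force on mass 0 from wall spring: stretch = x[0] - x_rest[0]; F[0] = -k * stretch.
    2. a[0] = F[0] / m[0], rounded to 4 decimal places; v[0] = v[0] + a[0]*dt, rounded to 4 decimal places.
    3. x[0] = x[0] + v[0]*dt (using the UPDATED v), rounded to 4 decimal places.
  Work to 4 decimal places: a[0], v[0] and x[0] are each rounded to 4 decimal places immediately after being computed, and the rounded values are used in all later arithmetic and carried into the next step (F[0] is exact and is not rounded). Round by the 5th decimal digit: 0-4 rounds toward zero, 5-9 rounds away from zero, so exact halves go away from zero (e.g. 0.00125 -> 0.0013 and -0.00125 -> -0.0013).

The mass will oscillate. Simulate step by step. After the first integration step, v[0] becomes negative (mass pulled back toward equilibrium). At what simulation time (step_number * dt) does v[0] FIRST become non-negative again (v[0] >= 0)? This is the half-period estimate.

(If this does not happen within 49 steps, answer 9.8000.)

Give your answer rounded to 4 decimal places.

Answer: 4.2000

Derivation:
Step 0: x=[8.3000] v=[0.0000]
Step 1: x=[8.2606] v=[-0.1968]
Step 2: x=[8.1828] v=[-0.3891]
Step 3: x=[8.0683] v=[-0.5724]
Step 4: x=[7.9198] v=[-0.7424]
Step 5: x=[7.7408] v=[-0.8952]
Step 6: x=[7.5353] v=[-1.0273]
Step 7: x=[7.3082] v=[-1.1356]
Step 8: x=[7.0647] v=[-1.2176]
Step 9: x=[6.8104] v=[-1.2714]
Step 10: x=[6.5512] v=[-1.2958]
Step 11: x=[6.2932] v=[-1.2901]
Step 12: x=[6.0423] v=[-1.2546]
Step 13: x=[5.8043] v=[-1.1900]
Step 14: x=[5.5847] v=[-1.0979]
Step 15: x=[5.3886] v=[-0.9803]
Step 16: x=[5.2206] v=[-0.8400]
Step 17: x=[5.0845] v=[-0.6803]
Step 18: x=[4.9835] v=[-0.5048]
Step 19: x=[4.9200] v=[-0.3176]
Step 20: x=[4.8954] v=[-0.1231]
Step 21: x=[4.9103] v=[0.0743]
First v>=0 after going negative at step 21, time=4.2000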